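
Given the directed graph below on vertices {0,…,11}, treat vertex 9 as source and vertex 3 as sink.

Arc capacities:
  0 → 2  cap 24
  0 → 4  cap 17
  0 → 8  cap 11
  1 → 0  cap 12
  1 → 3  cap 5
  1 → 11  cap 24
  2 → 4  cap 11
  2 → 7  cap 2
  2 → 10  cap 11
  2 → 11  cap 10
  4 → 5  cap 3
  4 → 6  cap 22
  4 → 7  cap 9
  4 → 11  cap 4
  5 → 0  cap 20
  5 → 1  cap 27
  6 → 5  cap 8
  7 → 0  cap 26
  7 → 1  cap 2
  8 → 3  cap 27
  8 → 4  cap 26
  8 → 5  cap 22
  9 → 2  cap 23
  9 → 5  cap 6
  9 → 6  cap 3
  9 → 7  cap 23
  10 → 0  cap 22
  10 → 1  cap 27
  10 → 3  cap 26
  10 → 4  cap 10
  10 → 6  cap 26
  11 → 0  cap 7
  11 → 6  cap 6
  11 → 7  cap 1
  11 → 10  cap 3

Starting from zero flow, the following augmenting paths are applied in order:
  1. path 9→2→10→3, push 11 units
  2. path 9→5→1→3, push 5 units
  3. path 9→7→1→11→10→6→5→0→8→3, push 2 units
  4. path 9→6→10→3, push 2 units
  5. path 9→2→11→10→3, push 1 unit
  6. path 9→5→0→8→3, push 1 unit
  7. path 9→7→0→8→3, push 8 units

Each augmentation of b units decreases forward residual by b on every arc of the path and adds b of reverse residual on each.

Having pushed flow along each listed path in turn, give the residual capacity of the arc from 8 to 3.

after path 1 (9→2→10→3, push 11): res(8,3)=27
after path 2 (9→5→1→3, push 5): res(8,3)=27
after path 3 (9→7→1→11→10→6→5→0→8→3, push 2): res(8,3)=25
after path 4 (9→6→10→3, push 2): res(8,3)=25
after path 5 (9→2→11→10→3, push 1): res(8,3)=25
after path 6 (9→5→0→8→3, push 1): res(8,3)=24
after path 7 (9→7→0→8→3, push 8): res(8,3)=16

Residual capacity of (8,3): 16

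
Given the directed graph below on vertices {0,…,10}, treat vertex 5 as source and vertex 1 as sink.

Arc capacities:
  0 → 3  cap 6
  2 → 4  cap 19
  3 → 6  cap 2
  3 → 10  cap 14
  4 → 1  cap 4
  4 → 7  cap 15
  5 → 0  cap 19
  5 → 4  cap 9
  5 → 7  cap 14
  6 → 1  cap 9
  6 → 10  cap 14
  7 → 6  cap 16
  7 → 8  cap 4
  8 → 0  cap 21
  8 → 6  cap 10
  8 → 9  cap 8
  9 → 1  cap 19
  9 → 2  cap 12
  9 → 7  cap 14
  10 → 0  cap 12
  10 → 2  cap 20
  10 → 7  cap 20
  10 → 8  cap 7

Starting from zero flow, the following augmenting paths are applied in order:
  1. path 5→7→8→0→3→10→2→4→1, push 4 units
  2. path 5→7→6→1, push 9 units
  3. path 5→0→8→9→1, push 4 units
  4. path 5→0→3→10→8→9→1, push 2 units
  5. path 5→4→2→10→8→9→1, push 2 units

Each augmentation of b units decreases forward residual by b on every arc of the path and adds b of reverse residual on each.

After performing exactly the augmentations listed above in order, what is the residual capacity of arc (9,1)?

after path 1 (5→7→8→0→3→10→2→4→1, push 4): res(9,1)=19
after path 2 (5→7→6→1, push 9): res(9,1)=19
after path 3 (5→0→8→9→1, push 4): res(9,1)=15
after path 4 (5→0→3→10→8→9→1, push 2): res(9,1)=13
after path 5 (5→4→2→10→8→9→1, push 2): res(9,1)=11

Residual capacity of (9,1): 11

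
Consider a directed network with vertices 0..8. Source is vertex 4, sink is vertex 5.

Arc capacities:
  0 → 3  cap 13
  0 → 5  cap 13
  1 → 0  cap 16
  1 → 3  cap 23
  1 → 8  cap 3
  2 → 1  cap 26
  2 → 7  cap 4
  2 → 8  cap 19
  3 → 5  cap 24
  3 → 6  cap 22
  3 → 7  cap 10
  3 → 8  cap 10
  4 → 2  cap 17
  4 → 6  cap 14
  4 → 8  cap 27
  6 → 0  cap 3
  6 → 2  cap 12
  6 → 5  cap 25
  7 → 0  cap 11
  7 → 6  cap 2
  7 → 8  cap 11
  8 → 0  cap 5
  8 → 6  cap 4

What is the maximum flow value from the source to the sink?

Maximum flow value: 40

augment #1: 4→6→5 bottleneck 14, total now 14
augment #2: 4→8→0→5 bottleneck 5, total now 19
augment #3: 4→8→6→5 bottleneck 4, total now 23
augment #4: 4→2→1→0→5 bottleneck 8, total now 31
augment #5: 4→2→1→3→5 bottleneck 9, total now 40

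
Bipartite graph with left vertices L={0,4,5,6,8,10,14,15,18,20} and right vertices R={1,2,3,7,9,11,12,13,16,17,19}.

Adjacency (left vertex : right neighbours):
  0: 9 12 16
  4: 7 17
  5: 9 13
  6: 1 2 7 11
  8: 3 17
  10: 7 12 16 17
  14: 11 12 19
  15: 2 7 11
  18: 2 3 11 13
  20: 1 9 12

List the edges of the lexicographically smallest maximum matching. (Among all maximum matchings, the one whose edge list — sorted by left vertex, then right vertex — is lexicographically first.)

Lex-smallest maximum matching: {(0,9), (4,7), (5,13), (6,1), (8,3), (10,16), (14,19), (15,2), (18,11), (20,12)}

|M| = 10 (so the lex-smallest maximum matching has 10 edges)
process left vertices in ascending order; for each, take the smallest-labelled available neighbour that still permits 10 edges overall, or leave it unmatched if none does
lex-smallest matching: {0-9, 4-7, 5-13, 6-1, 8-3, 10-16, 14-19, 15-2, 18-11, 20-12}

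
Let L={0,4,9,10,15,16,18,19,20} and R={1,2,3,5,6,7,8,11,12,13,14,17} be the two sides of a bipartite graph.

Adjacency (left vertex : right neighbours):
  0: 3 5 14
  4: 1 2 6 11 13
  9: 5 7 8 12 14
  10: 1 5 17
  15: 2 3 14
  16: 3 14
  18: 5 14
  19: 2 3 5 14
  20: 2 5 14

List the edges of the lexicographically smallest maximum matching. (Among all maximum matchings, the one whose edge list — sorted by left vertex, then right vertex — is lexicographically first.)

|M| = 7 (so the lex-smallest maximum matching has 7 edges)
process left vertices in ascending order; for each, take the smallest-labelled available neighbour that still permits 7 edges overall, or leave it unmatched if none does
lex-smallest matching: {0-3, 4-1, 9-7, 10-17, 15-2, 16-14, 18-5}

Lex-smallest maximum matching: {(0,3), (4,1), (9,7), (10,17), (15,2), (16,14), (18,5)}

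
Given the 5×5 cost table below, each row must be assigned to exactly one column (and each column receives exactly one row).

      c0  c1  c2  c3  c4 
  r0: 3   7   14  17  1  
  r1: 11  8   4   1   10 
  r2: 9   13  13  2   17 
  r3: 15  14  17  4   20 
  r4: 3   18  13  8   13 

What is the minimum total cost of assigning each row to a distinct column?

optimal assignment: row0→col4 (cost 1), row1→col2 (cost 4), row2→col3 (cost 2), row3→col1 (cost 14), row4→col0 (cost 3)
total = 1 + 4 + 2 + 14 + 3 = 24

Minimum assignment cost: 24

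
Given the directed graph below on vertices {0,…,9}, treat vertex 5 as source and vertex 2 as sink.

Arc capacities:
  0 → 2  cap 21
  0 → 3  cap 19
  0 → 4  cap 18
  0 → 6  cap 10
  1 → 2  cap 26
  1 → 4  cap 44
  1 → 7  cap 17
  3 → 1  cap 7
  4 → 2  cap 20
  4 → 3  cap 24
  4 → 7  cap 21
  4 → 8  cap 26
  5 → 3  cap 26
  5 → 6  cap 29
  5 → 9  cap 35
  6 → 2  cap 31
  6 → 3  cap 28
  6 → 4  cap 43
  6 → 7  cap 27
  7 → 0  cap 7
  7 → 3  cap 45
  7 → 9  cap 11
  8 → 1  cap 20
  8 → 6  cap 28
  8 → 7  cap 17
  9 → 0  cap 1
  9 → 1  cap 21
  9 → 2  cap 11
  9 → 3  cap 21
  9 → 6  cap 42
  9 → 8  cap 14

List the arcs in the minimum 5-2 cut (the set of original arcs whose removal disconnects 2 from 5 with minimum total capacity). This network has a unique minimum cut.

augment #1: 5→6→2 push 29
augment #2: 5→9→2 push 11
augment #3: 5→3→1→2 push 7
augment #4: 5→9→0→2 push 1
augment #5: 5→9→1→2 push 19
augment #6: 5→9→6→2 push 2
augment #7: 5→9→1→4→2 push 2
max flow = 71; residual-reachable set from 5 gives S-side
cut edges (S→T): {(3,1), (5,6), (5,9)} total cap 71

Min-cut arcs: {(3,1), (5,6), (5,9)} (total capacity 71)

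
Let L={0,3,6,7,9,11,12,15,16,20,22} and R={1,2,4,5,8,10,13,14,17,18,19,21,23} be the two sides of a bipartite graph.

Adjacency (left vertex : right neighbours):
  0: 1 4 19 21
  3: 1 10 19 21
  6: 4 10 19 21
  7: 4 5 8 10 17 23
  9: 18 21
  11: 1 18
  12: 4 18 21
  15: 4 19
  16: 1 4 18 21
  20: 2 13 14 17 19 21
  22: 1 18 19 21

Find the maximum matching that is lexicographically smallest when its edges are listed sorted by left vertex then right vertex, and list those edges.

|M| = 8 (so the lex-smallest maximum matching has 8 edges)
process left vertices in ascending order; for each, take the smallest-labelled available neighbour that still permits 8 edges overall, or leave it unmatched if none does
lex-smallest matching: {0-1, 3-10, 6-4, 7-5, 9-18, 12-21, 15-19, 20-2}

Lex-smallest maximum matching: {(0,1), (3,10), (6,4), (7,5), (9,18), (12,21), (15,19), (20,2)}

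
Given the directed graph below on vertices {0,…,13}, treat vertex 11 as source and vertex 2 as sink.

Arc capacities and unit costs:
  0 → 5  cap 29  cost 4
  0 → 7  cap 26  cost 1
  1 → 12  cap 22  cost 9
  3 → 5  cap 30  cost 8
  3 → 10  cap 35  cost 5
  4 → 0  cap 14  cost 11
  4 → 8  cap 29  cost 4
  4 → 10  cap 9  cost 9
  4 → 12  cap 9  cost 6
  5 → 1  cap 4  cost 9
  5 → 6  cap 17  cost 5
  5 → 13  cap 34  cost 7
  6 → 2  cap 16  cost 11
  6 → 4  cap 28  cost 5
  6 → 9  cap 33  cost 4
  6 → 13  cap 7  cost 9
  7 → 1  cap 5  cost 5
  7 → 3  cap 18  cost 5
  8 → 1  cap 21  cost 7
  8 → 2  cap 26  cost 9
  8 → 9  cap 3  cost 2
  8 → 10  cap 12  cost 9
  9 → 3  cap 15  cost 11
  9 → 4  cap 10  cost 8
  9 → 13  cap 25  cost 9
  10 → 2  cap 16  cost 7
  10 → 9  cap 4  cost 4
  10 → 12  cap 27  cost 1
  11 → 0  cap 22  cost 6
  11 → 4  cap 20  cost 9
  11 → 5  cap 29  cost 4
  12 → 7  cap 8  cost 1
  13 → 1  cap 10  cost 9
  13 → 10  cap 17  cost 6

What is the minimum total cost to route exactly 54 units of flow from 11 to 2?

shortest-cost path #1: 11→5→6→2 push 16 @ unit cost 20 (adds 320)
shortest-cost path #2: 11→4→8→2 push 20 @ unit cost 22 (adds 440)
shortest-cost path #3: 11→5→13→10→2 push 13 @ unit cost 24 (adds 312)
shortest-cost path #4: 11→0→7→3→10→2 push 3 @ unit cost 24 (adds 72)
shortest-cost path #5: 11→0→7→3→10→13→5→6→4→8→2 push 1 @ unit cost 27 (adds 27)
shortest-cost path #6: 11→0→7→3→10→9→4→8→2 push 1 @ unit cost 42 (adds 42)
total cost = 1213

Minimum cost for 54 units: 1213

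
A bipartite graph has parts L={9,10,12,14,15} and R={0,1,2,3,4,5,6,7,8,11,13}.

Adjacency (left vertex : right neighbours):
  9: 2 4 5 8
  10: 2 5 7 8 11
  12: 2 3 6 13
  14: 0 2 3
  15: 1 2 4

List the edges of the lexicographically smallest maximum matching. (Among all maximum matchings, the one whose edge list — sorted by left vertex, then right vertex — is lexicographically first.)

|M| = 5 (so the lex-smallest maximum matching has 5 edges)
process left vertices in ascending order; for each, take the smallest-labelled available neighbour that still permits 5 edges overall, or leave it unmatched if none does
lex-smallest matching: {9-2, 10-5, 12-3, 14-0, 15-1}

Lex-smallest maximum matching: {(9,2), (10,5), (12,3), (14,0), (15,1)}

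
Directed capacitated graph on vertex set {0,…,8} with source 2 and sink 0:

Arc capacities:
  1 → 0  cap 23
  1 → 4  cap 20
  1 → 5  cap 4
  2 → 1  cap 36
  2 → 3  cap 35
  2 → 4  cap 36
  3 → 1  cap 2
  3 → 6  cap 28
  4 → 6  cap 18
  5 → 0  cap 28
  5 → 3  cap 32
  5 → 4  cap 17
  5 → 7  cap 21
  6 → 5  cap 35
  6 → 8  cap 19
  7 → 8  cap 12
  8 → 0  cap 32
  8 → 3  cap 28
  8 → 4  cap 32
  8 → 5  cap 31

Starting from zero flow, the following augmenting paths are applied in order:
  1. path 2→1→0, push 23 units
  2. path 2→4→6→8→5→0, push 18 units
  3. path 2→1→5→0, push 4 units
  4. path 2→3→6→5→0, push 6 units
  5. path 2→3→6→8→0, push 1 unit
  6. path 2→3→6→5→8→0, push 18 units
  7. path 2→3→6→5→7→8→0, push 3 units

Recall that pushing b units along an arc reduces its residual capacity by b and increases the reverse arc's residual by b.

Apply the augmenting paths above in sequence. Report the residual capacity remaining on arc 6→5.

Residual capacity of (6,5): 8

after path 1 (2→1→0, push 23): res(6,5)=35
after path 2 (2→4→6→8→5→0, push 18): res(6,5)=35
after path 3 (2→1→5→0, push 4): res(6,5)=35
after path 4 (2→3→6→5→0, push 6): res(6,5)=29
after path 5 (2→3→6→8→0, push 1): res(6,5)=29
after path 6 (2→3→6→5→8→0, push 18): res(6,5)=11
after path 7 (2→3→6→5→7→8→0, push 3): res(6,5)=8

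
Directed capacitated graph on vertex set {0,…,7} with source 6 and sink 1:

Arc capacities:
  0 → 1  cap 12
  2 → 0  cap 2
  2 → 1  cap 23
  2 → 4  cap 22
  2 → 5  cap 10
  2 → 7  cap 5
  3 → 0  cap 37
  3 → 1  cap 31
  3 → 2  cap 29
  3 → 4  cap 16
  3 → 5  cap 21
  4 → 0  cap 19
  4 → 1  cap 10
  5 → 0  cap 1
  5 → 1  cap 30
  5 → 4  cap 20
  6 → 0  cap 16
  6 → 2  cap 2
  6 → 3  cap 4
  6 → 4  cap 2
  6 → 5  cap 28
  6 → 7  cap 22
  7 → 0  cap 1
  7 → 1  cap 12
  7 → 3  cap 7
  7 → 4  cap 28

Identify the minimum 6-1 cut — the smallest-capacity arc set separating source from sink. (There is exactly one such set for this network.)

augment #1: 6→0→1 push 12
augment #2: 6→2→1 push 2
augment #3: 6→3→1 push 4
augment #4: 6→4→1 push 2
augment #5: 6→5→1 push 28
augment #6: 6→7→1 push 12
augment #7: 6→7→3→1 push 7
augment #8: 6→7→4→1 push 3
max flow = 70; residual-reachable set from 6 gives S-side
cut edges (S→T): {(0,1), (6,2), (6,3), (6,4), (6,5), (6,7)} total cap 70

Min-cut arcs: {(0,1), (6,2), (6,3), (6,4), (6,5), (6,7)} (total capacity 70)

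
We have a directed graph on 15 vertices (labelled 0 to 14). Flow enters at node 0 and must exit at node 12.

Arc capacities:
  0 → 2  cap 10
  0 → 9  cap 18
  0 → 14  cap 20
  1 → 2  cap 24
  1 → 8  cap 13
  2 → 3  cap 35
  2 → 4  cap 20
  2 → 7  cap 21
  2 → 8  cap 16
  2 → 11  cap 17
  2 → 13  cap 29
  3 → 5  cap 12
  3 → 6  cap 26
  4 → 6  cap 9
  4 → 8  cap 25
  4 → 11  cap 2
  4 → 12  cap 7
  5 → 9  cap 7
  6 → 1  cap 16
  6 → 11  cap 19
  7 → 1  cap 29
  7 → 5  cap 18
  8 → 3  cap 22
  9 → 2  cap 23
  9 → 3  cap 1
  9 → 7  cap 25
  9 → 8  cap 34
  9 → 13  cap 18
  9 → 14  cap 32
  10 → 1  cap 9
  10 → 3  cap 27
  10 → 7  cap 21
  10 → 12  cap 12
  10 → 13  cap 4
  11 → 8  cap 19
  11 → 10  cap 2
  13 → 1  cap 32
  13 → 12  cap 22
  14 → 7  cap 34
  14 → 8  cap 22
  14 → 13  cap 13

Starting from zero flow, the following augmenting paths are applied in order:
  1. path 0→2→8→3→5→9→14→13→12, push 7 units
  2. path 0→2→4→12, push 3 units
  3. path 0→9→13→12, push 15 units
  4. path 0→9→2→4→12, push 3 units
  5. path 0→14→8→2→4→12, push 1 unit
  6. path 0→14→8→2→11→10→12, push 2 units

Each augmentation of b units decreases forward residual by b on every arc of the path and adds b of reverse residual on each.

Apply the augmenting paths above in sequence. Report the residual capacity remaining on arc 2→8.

Residual capacity of (2,8): 12

after path 1 (0→2→8→3→5→9→14→13→12, push 7): res(2,8)=9
after path 2 (0→2→4→12, push 3): res(2,8)=9
after path 3 (0→9→13→12, push 15): res(2,8)=9
after path 4 (0→9→2→4→12, push 3): res(2,8)=9
after path 5 (0→14→8→2→4→12, push 1): res(2,8)=10
after path 6 (0→14→8→2→11→10→12, push 2): res(2,8)=12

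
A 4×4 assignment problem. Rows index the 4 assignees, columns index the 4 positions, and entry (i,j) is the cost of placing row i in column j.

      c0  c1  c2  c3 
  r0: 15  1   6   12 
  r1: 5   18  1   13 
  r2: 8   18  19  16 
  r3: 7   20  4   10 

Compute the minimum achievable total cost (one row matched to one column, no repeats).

optimal assignment: row0→col1 (cost 1), row1→col2 (cost 1), row2→col0 (cost 8), row3→col3 (cost 10)
total = 1 + 1 + 8 + 10 = 20

Minimum assignment cost: 20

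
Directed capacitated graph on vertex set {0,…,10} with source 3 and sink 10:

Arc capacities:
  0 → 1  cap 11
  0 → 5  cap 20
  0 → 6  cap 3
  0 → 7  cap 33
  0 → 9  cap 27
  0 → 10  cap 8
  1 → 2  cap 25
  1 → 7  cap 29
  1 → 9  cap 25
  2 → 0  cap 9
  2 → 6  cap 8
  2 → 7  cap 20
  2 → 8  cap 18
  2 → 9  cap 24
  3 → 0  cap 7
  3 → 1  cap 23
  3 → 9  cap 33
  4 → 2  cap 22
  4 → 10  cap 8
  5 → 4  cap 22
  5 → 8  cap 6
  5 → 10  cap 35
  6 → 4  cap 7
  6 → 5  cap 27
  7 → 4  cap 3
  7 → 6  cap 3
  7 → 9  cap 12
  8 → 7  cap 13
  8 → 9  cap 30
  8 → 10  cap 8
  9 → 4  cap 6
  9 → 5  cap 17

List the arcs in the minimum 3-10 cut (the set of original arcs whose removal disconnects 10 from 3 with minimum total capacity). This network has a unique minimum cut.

augment #1: 3→0→10 push 7
augment #2: 3→9→4→10 push 6
augment #3: 3→9→5→10 push 17
augment #4: 3→1→2→0→10 push 1
augment #5: 3→1→2→8→10 push 8
augment #6: 3→1→7→4→10 push 2
augment #7: 3→1→2→0→5→10 push 8
augment #8: 3→1→2→6→5→10 push 4
max flow = 53; residual-reachable set from 3 gives S-side
cut edges (S→T): {(3,0), (3,1), (9,4), (9,5)} total cap 53

Min-cut arcs: {(3,0), (3,1), (9,4), (9,5)} (total capacity 53)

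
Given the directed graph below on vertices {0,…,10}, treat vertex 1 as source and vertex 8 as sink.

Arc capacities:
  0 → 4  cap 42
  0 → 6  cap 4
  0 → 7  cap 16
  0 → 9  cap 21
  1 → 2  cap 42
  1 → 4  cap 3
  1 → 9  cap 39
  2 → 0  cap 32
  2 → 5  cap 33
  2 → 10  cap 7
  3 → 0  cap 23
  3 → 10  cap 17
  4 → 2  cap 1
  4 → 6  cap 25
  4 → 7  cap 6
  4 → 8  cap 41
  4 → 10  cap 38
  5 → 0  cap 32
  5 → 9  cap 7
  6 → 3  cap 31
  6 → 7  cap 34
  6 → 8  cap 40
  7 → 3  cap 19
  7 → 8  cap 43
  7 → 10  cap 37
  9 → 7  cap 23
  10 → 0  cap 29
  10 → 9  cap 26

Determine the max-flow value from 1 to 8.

Maximum flow value: 68

augment #1: 1→4→8 bottleneck 3, total now 3
augment #2: 1→9→7→8 bottleneck 23, total now 26
augment #3: 1→2→0→4→8 bottleneck 32, total now 58
augment #4: 1→2→5→0→4→8 bottleneck 6, total now 64
augment #5: 1→2→5→0→6→8 bottleneck 4, total now 68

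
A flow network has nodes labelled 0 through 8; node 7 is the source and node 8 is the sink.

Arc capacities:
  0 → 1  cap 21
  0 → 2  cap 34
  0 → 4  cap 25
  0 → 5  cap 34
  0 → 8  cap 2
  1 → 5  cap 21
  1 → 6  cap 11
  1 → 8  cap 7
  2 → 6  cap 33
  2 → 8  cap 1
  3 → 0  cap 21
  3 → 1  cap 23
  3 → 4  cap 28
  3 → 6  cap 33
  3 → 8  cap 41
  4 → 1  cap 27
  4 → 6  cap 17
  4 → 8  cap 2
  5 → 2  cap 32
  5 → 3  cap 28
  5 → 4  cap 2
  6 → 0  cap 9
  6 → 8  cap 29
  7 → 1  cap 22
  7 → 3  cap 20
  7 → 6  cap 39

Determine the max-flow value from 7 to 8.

Maximum flow value: 80

augment #1: 7→1→8 bottleneck 7, total now 7
augment #2: 7→3→8 bottleneck 20, total now 27
augment #3: 7→6→8 bottleneck 29, total now 56
augment #4: 7→6→0→8 bottleneck 2, total now 58
augment #5: 7→1→5→2→8 bottleneck 1, total now 59
augment #6: 7→1→5→3→8 bottleneck 14, total now 73
augment #7: 7→6→0→4→8 bottleneck 2, total now 75
augment #8: 7→6→0→5→3→8 bottleneck 5, total now 80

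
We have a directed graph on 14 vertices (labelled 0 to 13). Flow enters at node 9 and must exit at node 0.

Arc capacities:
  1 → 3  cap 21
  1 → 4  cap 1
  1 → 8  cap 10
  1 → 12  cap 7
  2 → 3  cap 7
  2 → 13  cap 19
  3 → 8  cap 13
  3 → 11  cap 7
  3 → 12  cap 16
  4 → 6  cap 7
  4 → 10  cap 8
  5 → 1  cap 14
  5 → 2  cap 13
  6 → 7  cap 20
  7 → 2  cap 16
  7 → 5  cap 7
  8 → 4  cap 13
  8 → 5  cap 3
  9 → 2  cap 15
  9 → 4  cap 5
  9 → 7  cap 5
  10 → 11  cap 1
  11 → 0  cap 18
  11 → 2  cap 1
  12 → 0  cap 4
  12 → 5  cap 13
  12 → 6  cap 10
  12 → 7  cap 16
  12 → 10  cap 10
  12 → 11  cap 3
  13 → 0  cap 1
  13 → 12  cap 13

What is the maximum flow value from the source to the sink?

augment #1: 9→2→13→0 bottleneck 1, total now 1
augment #2: 9→2→3→11→0 bottleneck 7, total now 8
augment #3: 9→2→13→12→0 bottleneck 4, total now 12
augment #4: 9→4→10→11→0 bottleneck 1, total now 13
augment #5: 9→2→13→12→11→0 bottleneck 3, total now 16

Maximum flow value: 16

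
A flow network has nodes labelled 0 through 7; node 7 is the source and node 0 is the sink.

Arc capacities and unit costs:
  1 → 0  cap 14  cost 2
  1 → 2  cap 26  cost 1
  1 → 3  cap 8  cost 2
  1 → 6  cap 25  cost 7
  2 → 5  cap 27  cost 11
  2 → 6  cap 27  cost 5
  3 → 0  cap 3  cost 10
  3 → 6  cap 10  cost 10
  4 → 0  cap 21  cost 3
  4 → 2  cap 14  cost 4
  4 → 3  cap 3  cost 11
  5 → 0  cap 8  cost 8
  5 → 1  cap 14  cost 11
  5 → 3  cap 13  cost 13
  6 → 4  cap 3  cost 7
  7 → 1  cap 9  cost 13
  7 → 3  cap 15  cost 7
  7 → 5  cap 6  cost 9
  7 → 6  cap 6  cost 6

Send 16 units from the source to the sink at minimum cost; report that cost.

Minimum cost for 16 units: 251

shortest-cost path #1: 7→1→0 push 9 @ unit cost 15 (adds 135)
shortest-cost path #2: 7→6→4→0 push 3 @ unit cost 16 (adds 48)
shortest-cost path #3: 7→3→0 push 3 @ unit cost 17 (adds 51)
shortest-cost path #4: 7→5→0 push 1 @ unit cost 17 (adds 17)
total cost = 251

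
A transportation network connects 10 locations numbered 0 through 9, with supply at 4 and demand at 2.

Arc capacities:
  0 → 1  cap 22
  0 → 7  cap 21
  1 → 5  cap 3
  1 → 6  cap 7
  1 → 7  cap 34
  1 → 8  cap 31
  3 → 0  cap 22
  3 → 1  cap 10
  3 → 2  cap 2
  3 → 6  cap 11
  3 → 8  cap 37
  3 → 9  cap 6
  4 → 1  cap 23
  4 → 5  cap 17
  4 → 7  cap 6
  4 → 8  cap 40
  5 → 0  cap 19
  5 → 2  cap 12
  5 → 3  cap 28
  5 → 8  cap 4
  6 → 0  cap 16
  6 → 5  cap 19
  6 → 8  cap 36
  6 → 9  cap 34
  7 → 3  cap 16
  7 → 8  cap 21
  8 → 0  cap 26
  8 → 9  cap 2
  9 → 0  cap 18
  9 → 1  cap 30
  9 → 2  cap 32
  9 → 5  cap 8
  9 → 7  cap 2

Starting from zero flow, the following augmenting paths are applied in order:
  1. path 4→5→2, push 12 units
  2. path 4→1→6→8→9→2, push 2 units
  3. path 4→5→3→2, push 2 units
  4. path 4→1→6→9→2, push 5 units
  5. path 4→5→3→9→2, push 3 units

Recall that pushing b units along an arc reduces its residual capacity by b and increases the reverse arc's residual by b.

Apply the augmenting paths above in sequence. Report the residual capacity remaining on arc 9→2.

after path 1 (4→5→2, push 12): res(9,2)=32
after path 2 (4→1→6→8→9→2, push 2): res(9,2)=30
after path 3 (4→5→3→2, push 2): res(9,2)=30
after path 4 (4→1→6→9→2, push 5): res(9,2)=25
after path 5 (4→5→3→9→2, push 3): res(9,2)=22

Residual capacity of (9,2): 22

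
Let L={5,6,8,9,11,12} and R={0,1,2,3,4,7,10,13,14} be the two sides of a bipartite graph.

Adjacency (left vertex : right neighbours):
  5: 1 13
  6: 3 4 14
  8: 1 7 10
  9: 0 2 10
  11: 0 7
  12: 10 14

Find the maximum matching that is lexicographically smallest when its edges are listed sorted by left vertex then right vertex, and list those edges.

Lex-smallest maximum matching: {(5,1), (6,3), (8,7), (9,2), (11,0), (12,10)}

|M| = 6 (so the lex-smallest maximum matching has 6 edges)
process left vertices in ascending order; for each, take the smallest-labelled available neighbour that still permits 6 edges overall, or leave it unmatched if none does
lex-smallest matching: {5-1, 6-3, 8-7, 9-2, 11-0, 12-10}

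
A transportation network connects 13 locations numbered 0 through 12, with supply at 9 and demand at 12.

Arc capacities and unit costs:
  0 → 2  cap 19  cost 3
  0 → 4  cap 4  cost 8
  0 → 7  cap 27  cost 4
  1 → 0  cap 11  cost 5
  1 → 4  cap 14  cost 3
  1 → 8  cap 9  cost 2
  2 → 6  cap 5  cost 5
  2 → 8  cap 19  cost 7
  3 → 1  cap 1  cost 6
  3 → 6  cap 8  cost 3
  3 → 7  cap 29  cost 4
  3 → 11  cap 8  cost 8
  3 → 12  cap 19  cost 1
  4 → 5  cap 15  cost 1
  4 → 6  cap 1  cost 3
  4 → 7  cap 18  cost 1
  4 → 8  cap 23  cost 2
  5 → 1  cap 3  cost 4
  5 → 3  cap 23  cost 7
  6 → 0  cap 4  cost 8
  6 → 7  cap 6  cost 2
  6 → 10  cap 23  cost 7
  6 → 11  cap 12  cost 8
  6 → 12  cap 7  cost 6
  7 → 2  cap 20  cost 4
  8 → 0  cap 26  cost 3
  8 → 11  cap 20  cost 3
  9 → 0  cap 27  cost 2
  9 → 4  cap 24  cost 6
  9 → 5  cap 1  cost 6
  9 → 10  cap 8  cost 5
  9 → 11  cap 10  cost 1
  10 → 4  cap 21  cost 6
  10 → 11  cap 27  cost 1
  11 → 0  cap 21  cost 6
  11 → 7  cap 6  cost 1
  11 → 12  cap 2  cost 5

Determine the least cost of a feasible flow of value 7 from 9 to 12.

shortest-cost path #1: 9→11→12 push 2 @ unit cost 6 (adds 12)
shortest-cost path #2: 9→5→3→12 push 1 @ unit cost 14 (adds 14)
shortest-cost path #3: 9→4→6→12 push 1 @ unit cost 15 (adds 15)
shortest-cost path #4: 9→4→5→3→12 push 3 @ unit cost 15 (adds 45)
total cost = 86

Minimum cost for 7 units: 86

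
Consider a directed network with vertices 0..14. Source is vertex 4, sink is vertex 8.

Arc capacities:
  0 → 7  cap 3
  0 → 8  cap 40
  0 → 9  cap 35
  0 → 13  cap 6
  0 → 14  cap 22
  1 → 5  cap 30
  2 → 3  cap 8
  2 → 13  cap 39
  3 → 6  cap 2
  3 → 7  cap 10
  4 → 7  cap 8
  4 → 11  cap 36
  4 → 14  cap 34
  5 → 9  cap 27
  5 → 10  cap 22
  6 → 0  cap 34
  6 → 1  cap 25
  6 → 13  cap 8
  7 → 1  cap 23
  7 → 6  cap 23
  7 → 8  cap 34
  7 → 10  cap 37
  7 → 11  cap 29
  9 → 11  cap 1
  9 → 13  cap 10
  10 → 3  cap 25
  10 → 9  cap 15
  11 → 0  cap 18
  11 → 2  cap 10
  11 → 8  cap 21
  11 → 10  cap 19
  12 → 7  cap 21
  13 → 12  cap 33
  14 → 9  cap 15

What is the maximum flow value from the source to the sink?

augment #1: 4→7→8 bottleneck 8, total now 8
augment #2: 4→11→8 bottleneck 21, total now 29
augment #3: 4→11→0→8 bottleneck 15, total now 44
augment #4: 4→14→9→11→0→8 bottleneck 1, total now 45
augment #5: 4→14→9→13→12→7→8 bottleneck 10, total now 55

Maximum flow value: 55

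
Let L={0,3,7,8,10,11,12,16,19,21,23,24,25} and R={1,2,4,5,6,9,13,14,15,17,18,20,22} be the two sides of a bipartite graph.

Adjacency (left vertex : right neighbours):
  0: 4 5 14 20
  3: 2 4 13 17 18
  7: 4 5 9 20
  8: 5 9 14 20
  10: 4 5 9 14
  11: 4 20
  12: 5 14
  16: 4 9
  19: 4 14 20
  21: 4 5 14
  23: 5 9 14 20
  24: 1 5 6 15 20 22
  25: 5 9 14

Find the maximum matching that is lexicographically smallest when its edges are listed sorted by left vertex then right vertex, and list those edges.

Lex-smallest maximum matching: {(0,4), (3,2), (7,5), (8,9), (10,14), (11,20), (24,1)}

|M| = 7 (so the lex-smallest maximum matching has 7 edges)
process left vertices in ascending order; for each, take the smallest-labelled available neighbour that still permits 7 edges overall, or leave it unmatched if none does
lex-smallest matching: {0-4, 3-2, 7-5, 8-9, 10-14, 11-20, 24-1}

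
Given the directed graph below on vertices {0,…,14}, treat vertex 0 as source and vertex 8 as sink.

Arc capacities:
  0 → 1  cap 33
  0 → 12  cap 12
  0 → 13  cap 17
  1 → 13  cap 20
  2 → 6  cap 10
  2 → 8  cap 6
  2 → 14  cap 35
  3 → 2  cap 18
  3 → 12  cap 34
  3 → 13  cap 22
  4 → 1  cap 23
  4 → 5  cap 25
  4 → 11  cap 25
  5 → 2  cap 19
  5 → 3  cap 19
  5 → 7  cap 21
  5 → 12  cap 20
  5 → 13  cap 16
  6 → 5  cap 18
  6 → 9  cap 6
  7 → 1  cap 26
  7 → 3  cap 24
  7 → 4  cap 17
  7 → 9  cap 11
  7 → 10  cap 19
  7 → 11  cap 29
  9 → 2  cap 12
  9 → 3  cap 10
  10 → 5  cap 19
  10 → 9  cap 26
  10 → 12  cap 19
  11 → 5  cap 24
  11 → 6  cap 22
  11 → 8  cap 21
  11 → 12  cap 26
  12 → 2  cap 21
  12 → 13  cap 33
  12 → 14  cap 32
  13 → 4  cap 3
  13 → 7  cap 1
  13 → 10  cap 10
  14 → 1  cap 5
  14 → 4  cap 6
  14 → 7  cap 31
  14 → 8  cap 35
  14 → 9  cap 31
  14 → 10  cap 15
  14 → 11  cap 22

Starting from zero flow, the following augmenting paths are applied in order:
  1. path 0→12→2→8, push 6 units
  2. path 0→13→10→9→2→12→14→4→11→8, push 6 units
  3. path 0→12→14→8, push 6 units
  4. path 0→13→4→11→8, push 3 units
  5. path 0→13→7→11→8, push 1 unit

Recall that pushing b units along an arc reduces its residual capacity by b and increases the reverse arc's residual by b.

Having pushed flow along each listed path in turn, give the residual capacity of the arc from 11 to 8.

after path 1 (0→12→2→8, push 6): res(11,8)=21
after path 2 (0→13→10→9→2→12→14→4→11→8, push 6): res(11,8)=15
after path 3 (0→12→14→8, push 6): res(11,8)=15
after path 4 (0→13→4→11→8, push 3): res(11,8)=12
after path 5 (0→13→7→11→8, push 1): res(11,8)=11

Residual capacity of (11,8): 11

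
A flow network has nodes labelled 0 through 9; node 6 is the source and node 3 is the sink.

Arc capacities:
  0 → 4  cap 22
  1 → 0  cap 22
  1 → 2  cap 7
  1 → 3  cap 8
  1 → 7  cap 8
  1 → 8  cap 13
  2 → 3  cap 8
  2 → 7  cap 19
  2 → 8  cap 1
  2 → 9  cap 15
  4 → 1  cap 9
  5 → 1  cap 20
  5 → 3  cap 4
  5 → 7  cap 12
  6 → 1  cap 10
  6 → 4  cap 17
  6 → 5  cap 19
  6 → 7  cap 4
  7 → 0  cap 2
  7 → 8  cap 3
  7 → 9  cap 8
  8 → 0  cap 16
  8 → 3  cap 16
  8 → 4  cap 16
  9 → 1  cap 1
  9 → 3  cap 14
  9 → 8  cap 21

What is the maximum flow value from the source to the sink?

Maximum flow value: 42

augment #1: 6→1→3 bottleneck 8, total now 8
augment #2: 6→5→3 bottleneck 4, total now 12
augment #3: 6→1→2→3 bottleneck 2, total now 14
augment #4: 6→7→8→3 bottleneck 3, total now 17
augment #5: 6→7→9→3 bottleneck 1, total now 18
augment #6: 6→4→1→2→3 bottleneck 5, total now 23
augment #7: 6→4→1→8→3 bottleneck 4, total now 27
augment #8: 6→5→1→8→3 bottleneck 9, total now 36
augment #9: 6→5→7→9→3 bottleneck 6, total now 42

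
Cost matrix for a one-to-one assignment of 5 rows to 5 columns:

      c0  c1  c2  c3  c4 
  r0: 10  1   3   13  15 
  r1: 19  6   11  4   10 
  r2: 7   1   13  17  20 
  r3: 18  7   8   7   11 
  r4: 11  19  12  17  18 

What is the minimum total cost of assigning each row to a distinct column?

Minimum assignment cost: 30

optimal assignment: row0→col2 (cost 3), row1→col3 (cost 4), row2→col1 (cost 1), row3→col4 (cost 11), row4→col0 (cost 11)
total = 3 + 4 + 1 + 11 + 11 = 30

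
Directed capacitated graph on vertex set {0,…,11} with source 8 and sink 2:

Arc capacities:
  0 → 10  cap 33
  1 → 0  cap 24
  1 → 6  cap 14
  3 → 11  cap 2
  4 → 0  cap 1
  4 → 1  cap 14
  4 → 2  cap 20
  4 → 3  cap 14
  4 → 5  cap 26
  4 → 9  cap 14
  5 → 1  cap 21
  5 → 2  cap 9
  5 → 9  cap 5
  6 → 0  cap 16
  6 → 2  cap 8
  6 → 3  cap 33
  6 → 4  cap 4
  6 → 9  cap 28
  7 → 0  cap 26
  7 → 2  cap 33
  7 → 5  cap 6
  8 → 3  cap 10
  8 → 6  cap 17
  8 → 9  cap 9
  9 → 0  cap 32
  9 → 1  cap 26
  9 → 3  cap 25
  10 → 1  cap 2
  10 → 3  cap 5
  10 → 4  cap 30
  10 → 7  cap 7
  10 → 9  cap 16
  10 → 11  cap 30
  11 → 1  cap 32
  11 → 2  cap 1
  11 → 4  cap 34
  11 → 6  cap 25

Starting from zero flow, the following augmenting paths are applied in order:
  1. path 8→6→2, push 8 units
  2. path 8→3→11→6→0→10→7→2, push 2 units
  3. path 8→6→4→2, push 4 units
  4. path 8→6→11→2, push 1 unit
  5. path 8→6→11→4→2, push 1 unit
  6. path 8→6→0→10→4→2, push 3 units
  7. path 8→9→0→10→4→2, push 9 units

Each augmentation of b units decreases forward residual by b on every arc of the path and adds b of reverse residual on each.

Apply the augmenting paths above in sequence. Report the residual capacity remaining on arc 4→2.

after path 1 (8→6→2, push 8): res(4,2)=20
after path 2 (8→3→11→6→0→10→7→2, push 2): res(4,2)=20
after path 3 (8→6→4→2, push 4): res(4,2)=16
after path 4 (8→6→11→2, push 1): res(4,2)=16
after path 5 (8→6→11→4→2, push 1): res(4,2)=15
after path 6 (8→6→0→10→4→2, push 3): res(4,2)=12
after path 7 (8→9→0→10→4→2, push 9): res(4,2)=3

Residual capacity of (4,2): 3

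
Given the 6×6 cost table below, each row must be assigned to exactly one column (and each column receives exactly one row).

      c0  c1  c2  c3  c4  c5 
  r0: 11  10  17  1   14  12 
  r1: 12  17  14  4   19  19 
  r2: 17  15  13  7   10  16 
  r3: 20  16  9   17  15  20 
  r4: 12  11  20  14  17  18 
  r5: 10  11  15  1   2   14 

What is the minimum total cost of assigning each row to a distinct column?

Minimum assignment cost: 51

optimal assignment: row0→col3 (cost 1), row1→col0 (cost 12), row2→col5 (cost 16), row3→col2 (cost 9), row4→col1 (cost 11), row5→col4 (cost 2)
total = 1 + 12 + 16 + 9 + 11 + 2 = 51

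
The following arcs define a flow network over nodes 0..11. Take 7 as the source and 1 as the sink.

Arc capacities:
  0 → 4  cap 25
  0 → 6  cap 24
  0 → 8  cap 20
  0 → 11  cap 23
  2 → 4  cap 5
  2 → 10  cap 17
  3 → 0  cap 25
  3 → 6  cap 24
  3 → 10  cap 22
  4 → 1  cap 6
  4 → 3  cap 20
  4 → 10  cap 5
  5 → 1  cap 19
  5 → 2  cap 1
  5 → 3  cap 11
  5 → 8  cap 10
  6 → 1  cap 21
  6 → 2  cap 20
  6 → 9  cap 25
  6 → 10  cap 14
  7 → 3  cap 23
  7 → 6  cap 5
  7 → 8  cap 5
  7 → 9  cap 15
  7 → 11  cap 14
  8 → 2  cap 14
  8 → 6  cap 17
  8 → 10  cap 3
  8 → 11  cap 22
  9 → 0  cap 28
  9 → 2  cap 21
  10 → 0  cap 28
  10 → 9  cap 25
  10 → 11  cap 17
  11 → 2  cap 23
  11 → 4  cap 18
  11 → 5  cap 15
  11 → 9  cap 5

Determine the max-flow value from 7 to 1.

augment #1: 7→6→1 bottleneck 5, total now 5
augment #2: 7→3→6→1 bottleneck 16, total now 21
augment #3: 7→11→4→1 bottleneck 6, total now 27
augment #4: 7→11→5→1 bottleneck 8, total now 35
augment #5: 7→8→11→5→1 bottleneck 5, total now 40
augment #6: 7→3→0→11→5→1 bottleneck 2, total now 42

Maximum flow value: 42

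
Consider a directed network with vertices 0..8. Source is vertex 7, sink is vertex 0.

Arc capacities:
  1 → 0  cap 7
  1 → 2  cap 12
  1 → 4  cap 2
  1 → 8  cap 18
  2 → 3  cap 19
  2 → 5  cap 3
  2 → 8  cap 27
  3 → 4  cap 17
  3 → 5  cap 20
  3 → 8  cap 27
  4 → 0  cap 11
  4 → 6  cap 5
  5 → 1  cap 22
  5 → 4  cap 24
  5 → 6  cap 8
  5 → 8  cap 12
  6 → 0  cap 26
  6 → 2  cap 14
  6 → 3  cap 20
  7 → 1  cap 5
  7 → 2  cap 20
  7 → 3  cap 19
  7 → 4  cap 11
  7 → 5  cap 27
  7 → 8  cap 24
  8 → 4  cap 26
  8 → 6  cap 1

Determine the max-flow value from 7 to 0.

augment #1: 7→1→0 bottleneck 5, total now 5
augment #2: 7→4→0 bottleneck 11, total now 16
augment #3: 7→5→1→0 bottleneck 2, total now 18
augment #4: 7→5→6→0 bottleneck 8, total now 26
augment #5: 7→8→6→0 bottleneck 1, total now 27
augment #6: 7→3→4→6→0 bottleneck 5, total now 32

Maximum flow value: 32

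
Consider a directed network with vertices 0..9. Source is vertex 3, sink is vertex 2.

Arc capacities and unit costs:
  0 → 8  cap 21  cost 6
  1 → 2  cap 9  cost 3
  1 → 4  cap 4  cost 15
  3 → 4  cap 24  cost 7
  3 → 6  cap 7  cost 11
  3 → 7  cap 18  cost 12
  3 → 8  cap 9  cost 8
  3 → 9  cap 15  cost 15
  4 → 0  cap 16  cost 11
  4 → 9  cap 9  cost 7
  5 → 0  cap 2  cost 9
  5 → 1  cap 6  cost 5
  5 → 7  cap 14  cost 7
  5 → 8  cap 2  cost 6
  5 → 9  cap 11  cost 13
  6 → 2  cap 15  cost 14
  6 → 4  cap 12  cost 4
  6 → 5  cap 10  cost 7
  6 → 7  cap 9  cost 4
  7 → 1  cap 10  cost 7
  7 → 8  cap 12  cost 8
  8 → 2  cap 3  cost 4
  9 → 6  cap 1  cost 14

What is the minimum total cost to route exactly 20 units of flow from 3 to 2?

Minimum cost for 20 units: 451

shortest-cost path #1: 3→8→2 push 3 @ unit cost 12 (adds 36)
shortest-cost path #2: 3→7→1→2 push 9 @ unit cost 22 (adds 198)
shortest-cost path #3: 3→6→2 push 7 @ unit cost 25 (adds 175)
shortest-cost path #4: 3→4→9→6→2 push 1 @ unit cost 42 (adds 42)
total cost = 451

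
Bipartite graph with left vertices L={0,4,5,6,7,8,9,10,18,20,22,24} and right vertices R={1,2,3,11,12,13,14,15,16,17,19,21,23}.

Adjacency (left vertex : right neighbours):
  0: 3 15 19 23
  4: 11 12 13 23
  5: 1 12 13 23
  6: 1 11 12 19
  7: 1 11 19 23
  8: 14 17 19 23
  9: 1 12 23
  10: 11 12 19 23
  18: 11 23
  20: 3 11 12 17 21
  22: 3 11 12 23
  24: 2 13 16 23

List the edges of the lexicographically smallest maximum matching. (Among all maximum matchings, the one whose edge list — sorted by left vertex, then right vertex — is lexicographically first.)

|M| = 11 (so the lex-smallest maximum matching has 11 edges)
process left vertices in ascending order; for each, take the smallest-labelled available neighbour that still permits 11 edges overall, or leave it unmatched if none does
lex-smallest matching: {0-15, 4-11, 5-13, 6-1, 7-19, 8-14, 9-12, 10-23, 20-17, 22-3, 24-2}

Lex-smallest maximum matching: {(0,15), (4,11), (5,13), (6,1), (7,19), (8,14), (9,12), (10,23), (20,17), (22,3), (24,2)}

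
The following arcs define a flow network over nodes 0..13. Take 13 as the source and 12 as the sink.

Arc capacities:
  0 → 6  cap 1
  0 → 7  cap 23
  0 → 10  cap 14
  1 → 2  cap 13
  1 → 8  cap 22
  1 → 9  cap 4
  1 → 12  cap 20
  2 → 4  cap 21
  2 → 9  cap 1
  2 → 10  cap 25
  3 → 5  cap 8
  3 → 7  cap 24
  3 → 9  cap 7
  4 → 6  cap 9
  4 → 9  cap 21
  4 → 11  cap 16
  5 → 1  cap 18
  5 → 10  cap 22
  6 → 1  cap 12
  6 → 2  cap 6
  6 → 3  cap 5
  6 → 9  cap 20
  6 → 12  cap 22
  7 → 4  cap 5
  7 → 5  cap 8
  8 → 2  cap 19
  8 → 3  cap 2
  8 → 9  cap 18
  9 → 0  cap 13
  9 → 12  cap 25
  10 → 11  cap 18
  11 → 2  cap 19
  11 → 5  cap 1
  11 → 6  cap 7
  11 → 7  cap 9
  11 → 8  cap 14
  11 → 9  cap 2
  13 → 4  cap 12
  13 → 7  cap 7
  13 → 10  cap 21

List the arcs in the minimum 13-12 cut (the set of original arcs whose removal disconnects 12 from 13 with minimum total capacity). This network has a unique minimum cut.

augment #1: 13→4→6→12 push 9
augment #2: 13→4→9→12 push 3
augment #3: 13→7→4→9→12 push 5
augment #4: 13→7→5→1→12 push 2
augment #5: 13→10→11→6→12 push 7
augment #6: 13→10→11→9→12 push 2
augment #7: 13→10→11→2→9→12 push 1
augment #8: 13→10→11→5→1→12 push 1
augment #9: 13→10→11→8→9→12 push 7
max flow = 37; residual-reachable set from 13 gives S-side
cut edges (S→T): {(10,11), (13,4), (13,7)} total cap 37

Min-cut arcs: {(10,11), (13,4), (13,7)} (total capacity 37)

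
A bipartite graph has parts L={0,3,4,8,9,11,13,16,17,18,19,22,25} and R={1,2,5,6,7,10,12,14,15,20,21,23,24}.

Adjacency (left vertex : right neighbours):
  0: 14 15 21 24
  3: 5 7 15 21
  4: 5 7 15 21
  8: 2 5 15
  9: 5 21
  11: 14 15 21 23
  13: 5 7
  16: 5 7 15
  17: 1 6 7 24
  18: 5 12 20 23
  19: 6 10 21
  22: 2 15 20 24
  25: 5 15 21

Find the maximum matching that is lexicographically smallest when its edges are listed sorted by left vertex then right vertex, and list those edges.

Lex-smallest maximum matching: {(0,14), (3,5), (4,7), (8,2), (9,21), (11,23), (16,15), (17,1), (18,12), (19,6), (22,20)}

|M| = 11 (so the lex-smallest maximum matching has 11 edges)
process left vertices in ascending order; for each, take the smallest-labelled available neighbour that still permits 11 edges overall, or leave it unmatched if none does
lex-smallest matching: {0-14, 3-5, 4-7, 8-2, 9-21, 11-23, 16-15, 17-1, 18-12, 19-6, 22-20}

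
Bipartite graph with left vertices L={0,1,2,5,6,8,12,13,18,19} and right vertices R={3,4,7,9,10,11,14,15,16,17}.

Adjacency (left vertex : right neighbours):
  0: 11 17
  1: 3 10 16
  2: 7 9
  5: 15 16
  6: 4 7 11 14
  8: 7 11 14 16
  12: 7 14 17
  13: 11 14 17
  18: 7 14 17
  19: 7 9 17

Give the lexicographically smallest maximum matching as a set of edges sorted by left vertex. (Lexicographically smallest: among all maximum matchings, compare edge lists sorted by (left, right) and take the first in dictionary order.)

Lex-smallest maximum matching: {(0,11), (1,3), (2,7), (5,15), (6,4), (8,16), (12,14), (13,17), (19,9)}

|M| = 9 (so the lex-smallest maximum matching has 9 edges)
process left vertices in ascending order; for each, take the smallest-labelled available neighbour that still permits 9 edges overall, or leave it unmatched if none does
lex-smallest matching: {0-11, 1-3, 2-7, 5-15, 6-4, 8-16, 12-14, 13-17, 19-9}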